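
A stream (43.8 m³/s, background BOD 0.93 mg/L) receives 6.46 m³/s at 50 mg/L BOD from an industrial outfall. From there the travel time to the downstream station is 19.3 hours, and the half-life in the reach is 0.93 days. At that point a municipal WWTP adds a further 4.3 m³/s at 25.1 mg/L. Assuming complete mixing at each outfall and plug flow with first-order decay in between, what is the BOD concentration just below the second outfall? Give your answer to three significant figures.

Flow-weighted average: C = (43.80·0.9300 + 6.460·50.00) / 50.26 = 363.7/50.26 = 7.237 mg/L; combined flow 50.26 m³/s.
Half-life 0.93 d → k = ln 2 / 0.93 = 0.7453 d⁻¹.
First-order decay: C = 7.237·exp(−k·t) = 7.237·0.5492 = 3.974 mg/L.
Second outfall: C = (50.26·3.974 + 4.300·25.10)/54.56 = 5.639 mg/L.

5.64 mg/L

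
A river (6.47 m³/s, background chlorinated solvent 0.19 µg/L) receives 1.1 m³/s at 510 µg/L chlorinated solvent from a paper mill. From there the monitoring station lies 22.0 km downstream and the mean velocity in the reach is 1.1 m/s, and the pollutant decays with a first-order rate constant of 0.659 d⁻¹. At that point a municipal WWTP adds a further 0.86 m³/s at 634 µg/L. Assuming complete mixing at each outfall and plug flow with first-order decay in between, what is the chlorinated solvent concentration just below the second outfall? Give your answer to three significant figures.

122 µg/L

Mixed concentration C = ΣQC/ΣQ = (6.470·0.1900 + 1.100·510.0) / 7.570 = 562.2/7.570 = 74.27 µg/L; combined flow 7.570 m³/s.
Travel time t = 22.0·1000 / 1.1 = 20000 s = 5.556 h.
Applying C = C₀e^(−kt): 74.27 × 0.8585 = 63.76 µg/L.
Second outfall: C = (7.570·63.76 + 0.8600·634.0)/8.430 = 121.9 µg/L.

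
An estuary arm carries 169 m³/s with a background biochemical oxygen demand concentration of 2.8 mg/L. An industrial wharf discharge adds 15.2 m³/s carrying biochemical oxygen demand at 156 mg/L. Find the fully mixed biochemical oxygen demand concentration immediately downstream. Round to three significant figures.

15.4 mg/L

Flow-weighted average: C = (169.0·2.800 + 15.20·156.0) / 184.2 = 2844/184.2 = 15.44 mg/L.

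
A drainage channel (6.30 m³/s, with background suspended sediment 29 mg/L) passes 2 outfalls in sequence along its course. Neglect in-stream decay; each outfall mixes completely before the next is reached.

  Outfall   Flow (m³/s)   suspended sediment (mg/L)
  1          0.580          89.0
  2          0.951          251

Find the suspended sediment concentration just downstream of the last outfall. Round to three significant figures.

60.4 mg/L

After outfall 1: Q = 6.300 + 0.5800 = 6.880 m³/s; C = (6.300·29.00 + 0.5800·89.00)/6.880 = 34.06 mg/L.
After outfall 2: Q = 6.880 + 0.9510 = 7.831 m³/s; C = (6.880·34.06 + 0.9510·251.0)/7.831 = 60.40 mg/L.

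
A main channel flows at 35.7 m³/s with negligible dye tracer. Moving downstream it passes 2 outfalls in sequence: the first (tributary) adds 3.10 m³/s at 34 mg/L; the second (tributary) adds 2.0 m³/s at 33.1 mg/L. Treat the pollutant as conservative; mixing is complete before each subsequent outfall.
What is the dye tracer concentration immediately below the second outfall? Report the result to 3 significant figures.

Below outfall 1: Q → 38.80 m³/s, C = (35.70·0 + 3.100·34.00)/38.80 = 2.716 mg/L.
Below outfall 2: Q → 40.80 m³/s, C = (38.80·2.716 + 2.000·33.10)/40.80 = 4.206 mg/L.

4.21 mg/L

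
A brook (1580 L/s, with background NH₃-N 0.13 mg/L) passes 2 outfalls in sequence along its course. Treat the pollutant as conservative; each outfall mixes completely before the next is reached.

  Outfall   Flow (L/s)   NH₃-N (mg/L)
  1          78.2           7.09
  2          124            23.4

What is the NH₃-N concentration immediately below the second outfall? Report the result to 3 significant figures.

2.05 mg/L

Below outfall 1: Q → 1658 L/s, C = (1580·0.1300 + 78.20·7.090)/1658 = 0.4582 mg/L.
Below outfall 2: Q → 1782 L/s, C = (1658·0.4582 + 124.0·23.40)/1782 = 2.054 mg/L.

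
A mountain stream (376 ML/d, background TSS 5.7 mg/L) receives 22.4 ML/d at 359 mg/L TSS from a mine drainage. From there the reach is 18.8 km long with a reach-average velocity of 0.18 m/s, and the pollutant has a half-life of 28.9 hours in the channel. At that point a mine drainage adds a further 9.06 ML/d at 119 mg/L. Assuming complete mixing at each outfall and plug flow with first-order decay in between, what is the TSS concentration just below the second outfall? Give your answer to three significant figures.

After mixing, C = (376.0·5.700 + 22.40·359.0) / 398.4 = 10180/398.4 = 25.56 mg/L; combined flow 398.4 ML/d.
Travel time t = 18.8·1000 / 0.18 = 104400 s = 29.01 h.
Half-life 28.9 h → k = ln 2 / 28.9 = 0.02398 h⁻¹ = 0.5756 d⁻¹.
After decay, C = 25.56 × e^(−kt) = 25.56 × 0.4987 = 12.75 mg/L.
At the second outfall, C = (398.4·12.75 + 9.060·119.0) / (398.4 + 9.060) = 15.11 mg/L.

15.1 mg/L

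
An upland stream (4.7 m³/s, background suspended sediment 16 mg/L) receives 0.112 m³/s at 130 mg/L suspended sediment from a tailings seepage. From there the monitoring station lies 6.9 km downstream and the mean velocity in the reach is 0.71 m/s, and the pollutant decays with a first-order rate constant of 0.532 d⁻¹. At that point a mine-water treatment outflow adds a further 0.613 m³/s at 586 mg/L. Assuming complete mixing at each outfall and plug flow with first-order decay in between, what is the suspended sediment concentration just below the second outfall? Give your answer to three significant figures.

Conservation of mass: C = (4.700·16.00 + 0.1120·130.0) / 4.812 = 89.76/4.812 = 18.65 mg/L; combined flow 4.812 m³/s.
Travel time t = 6.9·1000 / 0.71 = 9718 s = 2.700 h.
Decay over the reach: 18.65·exp(−kt) = 18.65·0.9419 = 17.57 mg/L.
At the second outfall, C = (4.812·17.57 + 0.6130·586.0) / (4.812 + 0.6130) = 81.80 mg/L.

81.8 mg/L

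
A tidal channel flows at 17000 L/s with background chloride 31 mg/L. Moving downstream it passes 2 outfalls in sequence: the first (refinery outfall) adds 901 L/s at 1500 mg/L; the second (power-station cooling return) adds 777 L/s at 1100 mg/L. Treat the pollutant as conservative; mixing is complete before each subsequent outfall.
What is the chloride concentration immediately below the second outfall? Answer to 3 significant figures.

After outfall 1: Q = 17000 + 901.0 = 17900 L/s; C = (17000·31.00 + 901.0·1500)/17900 = 104.9 mg/L.
After outfall 2: Q = 17900 + 777.0 = 18680 L/s; C = (17900·104.9 + 777.0·1100)/18680 = 146.3 mg/L.

146 mg/L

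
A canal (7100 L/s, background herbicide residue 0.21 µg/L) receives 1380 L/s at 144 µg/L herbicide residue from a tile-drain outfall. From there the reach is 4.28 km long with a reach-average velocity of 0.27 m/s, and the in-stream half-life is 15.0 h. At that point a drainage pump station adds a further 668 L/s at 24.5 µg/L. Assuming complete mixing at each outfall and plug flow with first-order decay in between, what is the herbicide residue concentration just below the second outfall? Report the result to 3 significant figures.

After mixing, C = (7100·0.2100 + 1380·144.0) / 8480 = 200200/8480 = 23.61 µg/L; combined flow 8480 L/s.
Travel time t = 4.28·1000 / 0.27 = 15850 s = 4.403 h.
Half-life 15.0 h → k = ln 2 / 15.0 = 0.04621 h⁻¹ = 1.109 d⁻¹.
First-order decay: C = 23.61·exp(−k·t) = 23.61·0.8159 = 19.26 µg/L.
Second outfall: C = (8480·19.26 + 668.0·24.50)/9148 = 19.65 µg/L.

19.6 µg/L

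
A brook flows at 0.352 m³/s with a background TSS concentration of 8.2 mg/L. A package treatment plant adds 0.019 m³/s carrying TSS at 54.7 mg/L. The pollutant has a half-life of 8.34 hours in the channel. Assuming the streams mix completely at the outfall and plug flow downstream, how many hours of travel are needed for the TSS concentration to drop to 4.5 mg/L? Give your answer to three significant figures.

10.3 h

Flow-weighted average: C = (0.3520·8.200 + 0.01900·54.70) / 0.3710 = 3.926/0.3710 = 10.58 mg/L.
Half-life 8.34 h → k = ln 2 / 8.34 = 0.08311 h⁻¹ = 1.995 d⁻¹.
10.58·exp(−k·t) = 4.5 → t = ln(10.58/4.5)/k = 37040 s = 10.29 h.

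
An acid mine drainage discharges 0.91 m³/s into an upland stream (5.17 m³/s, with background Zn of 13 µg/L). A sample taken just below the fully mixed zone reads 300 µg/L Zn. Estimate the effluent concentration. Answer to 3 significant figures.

Mass balance: 5.170·13.00 + 0.9100·Cₑ = 6.080·300.0
→ Cₑ = (6.080·300.0 − 5.170·13.00) / 0.9100 = 1931 µg/L.

1930 µg/L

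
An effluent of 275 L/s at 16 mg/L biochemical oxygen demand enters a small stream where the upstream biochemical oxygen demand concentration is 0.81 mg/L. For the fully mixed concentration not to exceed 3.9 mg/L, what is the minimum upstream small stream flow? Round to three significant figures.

Set C_mix = 3.9: (Q·0.8100 + 275.0·16.00) / (Q + 275.0) = 3.9
→ Q = 275.0·(16.00 − 3.9)/(3.9 − 0.8100) = 1077 L/s.

1080 L/s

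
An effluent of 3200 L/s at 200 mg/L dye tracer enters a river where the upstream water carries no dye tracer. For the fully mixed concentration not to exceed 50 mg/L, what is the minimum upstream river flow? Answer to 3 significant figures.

9600 L/s

Set C_mix = 50: (Q·0 + 3200·200.0) / (Q + 3200) = 50
→ Q = 3200·(200.0 − 50)/(50 − 0) = 9600 L/s.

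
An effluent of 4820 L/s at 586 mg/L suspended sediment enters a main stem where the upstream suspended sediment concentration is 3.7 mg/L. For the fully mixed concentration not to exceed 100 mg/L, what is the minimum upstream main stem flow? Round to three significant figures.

24300 L/s

Set C_mix = 100: (Q·3.700 + 4820·586.0) / (Q + 4820) = 100
→ Q = 4820·(586.0 − 100)/(100 − 3.700) = 24330 L/s.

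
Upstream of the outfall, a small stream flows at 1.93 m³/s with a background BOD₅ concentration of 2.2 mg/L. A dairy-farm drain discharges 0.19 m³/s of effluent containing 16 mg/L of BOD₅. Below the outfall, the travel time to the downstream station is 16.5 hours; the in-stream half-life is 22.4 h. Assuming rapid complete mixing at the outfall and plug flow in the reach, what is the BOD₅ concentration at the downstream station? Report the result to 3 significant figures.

2.06 mg/L

Mass balance: C = (1.930·2.200 + 0.1900·16.00) / 2.120 = 7.286/2.120 = 3.437 mg/L.
Half-life 22.4 h → k = ln 2 / 22.4 = 0.03094 h⁻¹ = 0.7427 d⁻¹.
Applying C = C₀e^(−kt): 3.437 × 0.6001 = 2.063 mg/L.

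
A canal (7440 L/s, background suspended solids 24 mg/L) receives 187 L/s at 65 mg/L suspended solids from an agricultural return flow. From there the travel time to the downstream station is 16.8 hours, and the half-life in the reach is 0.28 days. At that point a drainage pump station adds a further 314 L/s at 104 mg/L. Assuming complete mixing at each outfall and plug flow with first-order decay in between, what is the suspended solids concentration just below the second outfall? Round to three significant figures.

After mixing, C = (7440·24.00 + 187.0·65.00) / 7627 = 190700/7627 = 25.01 mg/L; combined flow 7627 L/s.
Half-life 0.28 d → k = ln 2 / 0.28 = 2.476 d⁻¹.
Applying C = C₀e^(−kt): 25.01 × 0.1768 = 4.420 mg/L.
Second outfall: C = (7627·4.420 + 314.0·104.0)/7941 = 8.358 mg/L.

8.36 mg/L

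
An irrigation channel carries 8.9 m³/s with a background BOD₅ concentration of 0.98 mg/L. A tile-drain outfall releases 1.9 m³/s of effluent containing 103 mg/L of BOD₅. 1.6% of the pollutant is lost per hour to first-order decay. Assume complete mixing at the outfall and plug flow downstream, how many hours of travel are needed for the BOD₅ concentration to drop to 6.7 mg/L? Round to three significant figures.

Mass balance: C = (8.900·0.9800 + 1.900·103.0) / 10.80 = 204.4/10.80 = 18.93 mg/L.
1.6%/h lost → k = −ln(1 − 0.016) = 0.01613 h⁻¹.
18.93·exp(−k·t) = 6.7 → t = ln(18.93/6.7)/k = 231800 s = 64.39 h.

64.4 h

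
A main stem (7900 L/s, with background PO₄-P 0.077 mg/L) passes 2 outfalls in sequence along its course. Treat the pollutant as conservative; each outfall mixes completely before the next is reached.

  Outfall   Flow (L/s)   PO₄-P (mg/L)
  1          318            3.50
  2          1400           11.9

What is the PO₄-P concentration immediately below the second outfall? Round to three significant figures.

After outfall 1: Q = 7900 + 318.0 = 8218 L/s; C = (7900·0.07700 + 318.0·3.500)/8218 = 0.2095 mg/L.
After outfall 2: Q = 8218 + 1400 = 9618 L/s; C = (8218·0.2095 + 1400·11.90)/9618 = 1.911 mg/L.

1.91 mg/L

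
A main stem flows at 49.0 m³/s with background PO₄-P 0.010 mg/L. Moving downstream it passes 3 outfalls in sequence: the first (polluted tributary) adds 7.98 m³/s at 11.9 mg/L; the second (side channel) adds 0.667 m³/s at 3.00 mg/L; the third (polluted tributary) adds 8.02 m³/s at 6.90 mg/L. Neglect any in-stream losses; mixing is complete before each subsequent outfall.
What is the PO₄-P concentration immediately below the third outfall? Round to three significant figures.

2.33 mg/L

Below outfall 1: Q → 56.98 m³/s, C = (49.00·0.01000 + 7.980·11.90)/56.98 = 1.675 mg/L.
Below outfall 2: Q → 57.65 m³/s, C = (56.98·1.675 + 0.6670·3.000)/57.65 = 1.691 mg/L.
Below outfall 3: Q → 65.67 m³/s, C = (57.65·1.691 + 8.020·6.900)/65.67 = 2.327 mg/L.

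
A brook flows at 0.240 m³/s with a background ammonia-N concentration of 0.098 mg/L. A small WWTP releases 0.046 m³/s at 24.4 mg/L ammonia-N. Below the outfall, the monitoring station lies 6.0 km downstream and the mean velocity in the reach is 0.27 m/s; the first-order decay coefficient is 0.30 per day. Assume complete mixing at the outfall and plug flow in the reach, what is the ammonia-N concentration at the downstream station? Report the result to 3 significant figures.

3.71 mg/L

Conservation of mass: C = (0.2400·0.09800 + 0.04600·24.40) / 0.2860 = 1.146/0.2860 = 4.007 mg/L.
Travel time t = 6.0·1000 / 0.27 = 22220 s = 6.173 h.
After decay, C = 4.007 × e^(−kt) = 4.007 × 0.9257 = 3.709 mg/L.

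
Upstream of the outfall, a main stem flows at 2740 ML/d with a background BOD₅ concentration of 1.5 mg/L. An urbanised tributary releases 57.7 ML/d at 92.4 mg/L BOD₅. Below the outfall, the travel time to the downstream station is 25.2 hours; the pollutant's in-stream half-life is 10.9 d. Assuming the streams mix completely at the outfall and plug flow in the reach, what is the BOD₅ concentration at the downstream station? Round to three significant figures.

Mixed concentration C = ΣQC/ΣQ = (2740·1.500 + 57.70·92.40) / 2798 = 9441/2798 = 3.375 mg/L.
Half-life 10.9 d → k = ln 2 / 10.9 = 0.06359 d⁻¹.
Applying C = C₀e^(−kt): 3.375 × 0.9354 = 3.157 mg/L.

3.16 mg/L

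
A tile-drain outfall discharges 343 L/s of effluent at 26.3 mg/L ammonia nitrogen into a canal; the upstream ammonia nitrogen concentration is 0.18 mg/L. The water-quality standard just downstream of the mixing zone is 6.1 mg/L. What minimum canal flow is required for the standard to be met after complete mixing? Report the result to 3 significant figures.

1170 L/s

Set C_mix = 6.1: (Q·0.1800 + 343.0·26.30) / (Q + 343.0) = 6.1
→ Q = 343.0·(26.30 − 6.1)/(6.1 − 0.1800) = 1170 L/s.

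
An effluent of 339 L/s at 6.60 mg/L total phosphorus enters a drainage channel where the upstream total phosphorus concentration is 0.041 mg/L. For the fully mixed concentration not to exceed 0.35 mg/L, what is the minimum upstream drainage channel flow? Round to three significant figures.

6860 L/s

Set C_mix = 0.35: (Q·0.04100 + 339.0·6.600) / (Q + 339.0) = 0.35
→ Q = 339.0·(6.600 − 0.35)/(0.35 − 0.04100) = 6857 L/s.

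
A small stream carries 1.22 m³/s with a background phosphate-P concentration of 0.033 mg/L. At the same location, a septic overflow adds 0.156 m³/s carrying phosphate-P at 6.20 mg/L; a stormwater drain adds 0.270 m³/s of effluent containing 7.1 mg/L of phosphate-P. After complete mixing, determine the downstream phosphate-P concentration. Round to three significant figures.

Mixed concentration C = ΣQC/ΣQ = (1.220·0.03300 + 0.1560·6.200 + 0.2700·7.100) / 1.646 = 2.924/1.646 = 1.777 mg/L.

1.78 mg/L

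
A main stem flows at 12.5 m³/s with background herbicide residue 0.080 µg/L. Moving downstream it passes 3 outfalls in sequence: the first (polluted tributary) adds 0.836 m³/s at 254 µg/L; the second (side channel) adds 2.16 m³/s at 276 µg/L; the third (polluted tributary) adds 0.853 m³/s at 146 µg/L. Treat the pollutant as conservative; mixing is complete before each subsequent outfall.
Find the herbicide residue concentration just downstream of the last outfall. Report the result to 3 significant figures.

Outfall 1: combined Q = 13.34 m³/s; C = (12.50·0.08000 + 0.8360·254.0)/13.34 = 16.00 µg/L.
Outfall 2: combined Q = 15.50 m³/s; C = (13.34·16.00 + 2.160·276.0)/15.50 = 52.24 µg/L.
Outfall 3: combined Q = 16.35 m³/s; C = (15.50·52.24 + 0.8530·146.0)/16.35 = 57.13 µg/L.

57.1 µg/L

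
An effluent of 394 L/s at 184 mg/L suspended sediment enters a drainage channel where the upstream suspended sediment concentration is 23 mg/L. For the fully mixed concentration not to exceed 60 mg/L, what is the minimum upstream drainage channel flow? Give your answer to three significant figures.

Set C_mix = 60: (Q·23.00 + 394.0·184.0) / (Q + 394.0) = 60
→ Q = 394.0·(184.0 − 60)/(60 − 23.00) = 1320 L/s.

1320 L/s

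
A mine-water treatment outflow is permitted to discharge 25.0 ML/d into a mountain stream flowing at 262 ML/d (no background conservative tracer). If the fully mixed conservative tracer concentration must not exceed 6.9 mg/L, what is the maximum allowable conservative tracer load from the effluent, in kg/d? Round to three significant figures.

1980 kg/d

Mass balance at the limit: 262.0·0 + 25.00·Cₑ = 287.0·6.9 → Cₑ = 79.21 mg/L.
25.00 ML/d = 0.2894 m³/s. Load = 0.2894 m³/s × 79.21 g/m³ × 86 400 s/d = 1980 kg/d.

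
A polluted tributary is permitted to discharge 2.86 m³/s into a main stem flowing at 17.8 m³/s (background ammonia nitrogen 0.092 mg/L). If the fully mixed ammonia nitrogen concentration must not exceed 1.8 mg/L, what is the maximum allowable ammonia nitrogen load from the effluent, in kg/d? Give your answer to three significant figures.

Mass balance at the limit: 17.80·0.09200 + 2.860·Cₑ = 20.66·1.8 → Cₑ = 12.43 mg/L.
Load = 2.860 m³/s × 12.43 g/m³ × 86 400 s/d = 3072 kg/d.

3070 kg/d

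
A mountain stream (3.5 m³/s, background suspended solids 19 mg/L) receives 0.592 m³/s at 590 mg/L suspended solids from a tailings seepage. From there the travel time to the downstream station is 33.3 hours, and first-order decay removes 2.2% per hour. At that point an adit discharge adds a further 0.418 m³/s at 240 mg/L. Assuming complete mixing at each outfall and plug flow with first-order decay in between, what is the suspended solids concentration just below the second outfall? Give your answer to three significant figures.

Mass balance: C = (3.500·19.00 + 0.5920·590.0) / 4.092 = 415.8/4.092 = 101.6 mg/L; combined flow 4.092 m³/s.
2.2%/h lost → k = −ln(1 − 0.022) = 0.02225 h⁻¹.
After decay, C = 101.6 × e^(−kt) = 101.6 × 0.4767 = 48.44 mg/L.
Second outfall: C = (4.092·48.44 + 0.4180·240.0)/4.510 = 66.20 mg/L.

66.2 mg/L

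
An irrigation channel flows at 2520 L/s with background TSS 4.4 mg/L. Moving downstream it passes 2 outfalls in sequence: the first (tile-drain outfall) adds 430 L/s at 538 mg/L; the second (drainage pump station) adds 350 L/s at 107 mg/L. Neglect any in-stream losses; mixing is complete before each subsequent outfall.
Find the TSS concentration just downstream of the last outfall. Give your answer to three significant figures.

84.8 mg/L

After outfall 1: Q = 2520 + 430.0 = 2950 L/s; C = (2520·4.400 + 430.0·538.0)/2950 = 82.18 mg/L.
After outfall 2: Q = 2950 + 350.0 = 3300 L/s; C = (2950·82.18 + 350.0·107.0)/3300 = 84.81 mg/L.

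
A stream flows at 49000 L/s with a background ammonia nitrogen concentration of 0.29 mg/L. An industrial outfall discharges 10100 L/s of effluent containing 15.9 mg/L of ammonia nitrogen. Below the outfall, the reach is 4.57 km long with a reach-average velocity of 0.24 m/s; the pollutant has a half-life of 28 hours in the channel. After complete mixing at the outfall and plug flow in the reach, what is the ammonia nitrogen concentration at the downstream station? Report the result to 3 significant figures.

2.59 mg/L

Mass balance: C = (49000·0.2900 + 10100·15.90) / 59100 = 174800/59100 = 2.958 mg/L.
Travel time t = 4.57·1000 / 0.24 = 19040 s = 5.289 h.
Half-life 28 h → k = ln 2 / 28 = 0.02476 h⁻¹ = 0.5941 d⁻¹.
Decay over the reach: 2.958·exp(−kt) = 2.958·0.8773 = 2.595 mg/L.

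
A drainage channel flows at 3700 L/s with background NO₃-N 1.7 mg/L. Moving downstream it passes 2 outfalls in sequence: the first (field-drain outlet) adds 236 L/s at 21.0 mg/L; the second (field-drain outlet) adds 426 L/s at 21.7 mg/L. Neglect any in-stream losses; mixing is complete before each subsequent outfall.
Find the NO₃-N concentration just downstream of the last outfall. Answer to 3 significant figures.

4.70 mg/L

Below outfall 1: Q → 3936 L/s, C = (3700·1.700 + 236.0·21.00)/3936 = 2.857 mg/L.
Below outfall 2: Q → 4362 L/s, C = (3936·2.857 + 426.0·21.70)/4362 = 4.697 mg/L.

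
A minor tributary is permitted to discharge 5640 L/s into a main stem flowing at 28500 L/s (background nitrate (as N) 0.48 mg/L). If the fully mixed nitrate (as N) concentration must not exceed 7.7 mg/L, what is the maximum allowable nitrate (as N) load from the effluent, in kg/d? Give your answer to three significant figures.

Mass balance at the limit: 28500·0.4800 + 5640·Cₑ = 34140·7.7 → Cₑ = 44.18 mg/L.
5640 L/s = 5.640 m³/s. Load = 5.640 m³/s × 44.18 g/m³ × 86 400 s/d = 21530 kg/d.

21500 kg/d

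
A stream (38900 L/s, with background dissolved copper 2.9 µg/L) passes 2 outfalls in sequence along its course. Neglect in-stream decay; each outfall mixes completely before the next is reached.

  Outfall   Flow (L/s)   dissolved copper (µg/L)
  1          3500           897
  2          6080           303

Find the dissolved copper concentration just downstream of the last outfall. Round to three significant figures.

Below outfall 1: Q → 42400 L/s, C = (38900·2.900 + 3500·897.0)/42400 = 76.71 µg/L.
Below outfall 2: Q → 48480 L/s, C = (42400·76.71 + 6080·303.0)/48480 = 105.1 µg/L.

105 µg/L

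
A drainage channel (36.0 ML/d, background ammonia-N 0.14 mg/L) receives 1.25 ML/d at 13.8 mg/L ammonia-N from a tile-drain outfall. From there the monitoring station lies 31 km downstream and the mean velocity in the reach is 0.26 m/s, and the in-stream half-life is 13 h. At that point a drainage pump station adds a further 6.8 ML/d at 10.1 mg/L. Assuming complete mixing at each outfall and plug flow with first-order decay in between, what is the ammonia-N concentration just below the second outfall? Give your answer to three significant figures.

Mixed concentration C = ΣQC/ΣQ = (36.00·0.1400 + 1.250·13.80) / 37.25 = 22.29/37.25 = 0.5984 mg/L; combined flow 37.25 ML/d.
Travel time t = 31·1000 / 0.26 = 119200 s = 33.12 h.
Half-life 13 h → k = ln 2 / 13 = 0.05332 h⁻¹ = 1.280 d⁻¹.
First-order decay: C = 0.5984·exp(−k·t) = 0.5984·0.1710 = 0.1023 mg/L.
Second outfall: C = (37.25·0.1023 + 6.800·10.10)/44.05 = 1.646 mg/L.

1.65 mg/L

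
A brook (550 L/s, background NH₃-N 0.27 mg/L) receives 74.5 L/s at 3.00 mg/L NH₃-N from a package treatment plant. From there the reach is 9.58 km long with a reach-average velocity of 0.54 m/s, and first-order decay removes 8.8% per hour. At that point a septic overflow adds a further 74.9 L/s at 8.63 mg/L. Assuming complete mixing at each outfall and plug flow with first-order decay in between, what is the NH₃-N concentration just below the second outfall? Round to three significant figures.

1.26 mg/L

Flow-weighted average: C = (550.0·0.2700 + 74.50·3.000) / 624.5 = 372.0/624.5 = 0.5957 mg/L; combined flow 624.5 L/s.
Travel time t = 9.58·1000 / 0.54 = 17740 s = 4.928 h.
8.8%/h lost → k = −ln(1 − 0.088) = 0.09212 h⁻¹.
First-order decay: C = 0.5957·exp(−k·t) = 0.5957·0.6351 = 0.3783 mg/L.
Second outfall: C = (624.5·0.3783 + 74.90·8.630)/699.4 = 1.262 mg/L.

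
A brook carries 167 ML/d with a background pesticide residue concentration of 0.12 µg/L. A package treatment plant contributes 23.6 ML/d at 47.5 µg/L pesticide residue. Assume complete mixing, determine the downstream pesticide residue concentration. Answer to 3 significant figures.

Flow-weighted average: C = (167.0·0.1200 + 23.60·47.50) / 190.6 = 1141/190.6 = 5.987 µg/L.

5.99 µg/L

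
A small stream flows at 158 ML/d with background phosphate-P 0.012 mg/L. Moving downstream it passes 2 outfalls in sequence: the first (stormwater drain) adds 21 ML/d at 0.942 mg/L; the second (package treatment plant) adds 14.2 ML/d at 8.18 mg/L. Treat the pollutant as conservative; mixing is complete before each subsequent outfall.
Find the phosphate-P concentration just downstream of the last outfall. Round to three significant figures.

0.713 mg/L

Below outfall 1: Q → 179.0 ML/d, C = (158.0·0.01200 + 21.00·0.9420)/179.0 = 0.1211 mg/L.
Below outfall 2: Q → 193.2 ML/d, C = (179.0·0.1211 + 14.20·8.180)/193.2 = 0.7134 mg/L.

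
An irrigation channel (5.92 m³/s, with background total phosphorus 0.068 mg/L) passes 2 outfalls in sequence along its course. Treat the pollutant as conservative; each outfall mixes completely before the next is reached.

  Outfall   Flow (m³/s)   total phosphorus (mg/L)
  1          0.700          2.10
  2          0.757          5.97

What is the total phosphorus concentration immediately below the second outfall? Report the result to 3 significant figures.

Below outfall 1: Q → 6.620 m³/s, C = (5.920·0.06800 + 0.7000·2.100)/6.620 = 0.2829 mg/L.
Below outfall 2: Q → 7.377 m³/s, C = (6.620·0.2829 + 0.7570·5.970)/7.377 = 0.8665 mg/L.

0.866 mg/L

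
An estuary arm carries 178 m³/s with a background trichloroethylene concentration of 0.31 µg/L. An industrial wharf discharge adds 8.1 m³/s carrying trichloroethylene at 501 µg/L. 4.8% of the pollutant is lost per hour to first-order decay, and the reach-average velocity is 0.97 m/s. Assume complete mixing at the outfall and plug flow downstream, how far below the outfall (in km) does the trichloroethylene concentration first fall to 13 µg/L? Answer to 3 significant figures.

37.7 km

Mixed concentration C = ΣQC/ΣQ = (178.0·0.3100 + 8.100·501.0) / 186.1 = 4113/186.1 = 22.10 µg/L.
4.8%/h lost → k = −ln(1 − 0.048) = 0.04919 h⁻¹.
Set 22.10·exp(−k·t) = 13 → t = ln(22.10/13)/k = 38840 s = 10.79 h.
Distance = v·t = 0.97·38840 = 37680 m = 37.68 km.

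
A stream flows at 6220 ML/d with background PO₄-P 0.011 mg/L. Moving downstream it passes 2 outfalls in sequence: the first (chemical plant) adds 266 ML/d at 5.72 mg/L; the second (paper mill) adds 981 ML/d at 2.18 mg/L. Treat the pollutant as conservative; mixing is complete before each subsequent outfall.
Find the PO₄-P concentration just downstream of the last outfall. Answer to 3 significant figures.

0.499 mg/L

Below outfall 1: Q → 6486 ML/d, C = (6220·0.01100 + 266.0·5.720)/6486 = 0.2451 mg/L.
Below outfall 2: Q → 7467 ML/d, C = (6486·0.2451 + 981.0·2.180)/7467 = 0.4993 mg/L.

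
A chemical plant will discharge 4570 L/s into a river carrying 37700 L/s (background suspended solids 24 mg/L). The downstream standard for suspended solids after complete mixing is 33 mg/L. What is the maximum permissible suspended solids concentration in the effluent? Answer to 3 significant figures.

107 mg/L

At the limit, (Qr·Cr + Qe·Cₑ)/(Qr + Qe) = 33:
Cₑ = (42270·33 − 37700·24.00) / 4570 = 107.2 mg/L.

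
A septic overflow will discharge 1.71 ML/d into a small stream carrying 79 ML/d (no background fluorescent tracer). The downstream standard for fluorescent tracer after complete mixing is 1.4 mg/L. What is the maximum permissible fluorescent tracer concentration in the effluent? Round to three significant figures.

66.1 mg/L

At the limit, (Qr·Cr + Qe·Cₑ)/(Qr + Qe) = 1.4:
Cₑ = (80.71·1.4 − 79.00·0) / 1.710 = 66.08 mg/L.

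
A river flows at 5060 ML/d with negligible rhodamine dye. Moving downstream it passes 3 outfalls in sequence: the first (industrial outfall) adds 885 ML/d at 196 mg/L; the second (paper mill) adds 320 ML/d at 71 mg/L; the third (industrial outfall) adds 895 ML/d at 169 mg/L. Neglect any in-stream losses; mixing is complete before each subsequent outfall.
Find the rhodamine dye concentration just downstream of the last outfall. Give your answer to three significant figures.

48.5 mg/L

Outfall 1: combined Q = 5945 ML/d; C = (5060·0 + 885.0·196.0)/5945 = 29.18 mg/L.
Outfall 2: combined Q = 6265 ML/d; C = (5945·29.18 + 320.0·71.00)/6265 = 31.31 mg/L.
Outfall 3: combined Q = 7160 ML/d; C = (6265·31.31 + 895.0·169.0)/7160 = 48.52 mg/L.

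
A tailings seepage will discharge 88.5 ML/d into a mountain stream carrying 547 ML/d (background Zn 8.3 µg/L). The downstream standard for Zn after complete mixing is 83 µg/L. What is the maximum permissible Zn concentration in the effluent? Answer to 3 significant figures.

At the limit, (Qr·Cr + Qe·Cₑ)/(Qr + Qe) = 83:
Cₑ = (635.5·83 − 547.0·8.300) / 88.50 = 544.7 µg/L.

545 µg/L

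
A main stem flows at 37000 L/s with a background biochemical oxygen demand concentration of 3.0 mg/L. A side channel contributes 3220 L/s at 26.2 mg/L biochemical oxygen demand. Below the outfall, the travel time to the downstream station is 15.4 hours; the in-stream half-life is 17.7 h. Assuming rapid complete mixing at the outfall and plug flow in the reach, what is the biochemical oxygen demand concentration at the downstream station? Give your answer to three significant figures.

Flow-weighted average: C = (37000·3.000 + 3220·26.20) / 40220 = 195400/40220 = 4.857 mg/L.
Half-life 17.7 h → k = ln 2 / 17.7 = 0.03916 h⁻¹ = 0.9399 d⁻¹.
Applying C = C₀e^(−kt): 4.857 × 0.5471 = 2.658 mg/L.

2.66 mg/L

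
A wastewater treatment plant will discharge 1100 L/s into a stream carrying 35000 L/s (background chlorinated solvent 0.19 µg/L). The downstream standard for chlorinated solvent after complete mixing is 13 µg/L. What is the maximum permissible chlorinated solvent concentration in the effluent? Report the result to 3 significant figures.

421 µg/L

At the limit, (Qr·Cr + Qe·Cₑ)/(Qr + Qe) = 13:
Cₑ = (36100·13 − 35000·0.1900) / 1100 = 420.6 µg/L.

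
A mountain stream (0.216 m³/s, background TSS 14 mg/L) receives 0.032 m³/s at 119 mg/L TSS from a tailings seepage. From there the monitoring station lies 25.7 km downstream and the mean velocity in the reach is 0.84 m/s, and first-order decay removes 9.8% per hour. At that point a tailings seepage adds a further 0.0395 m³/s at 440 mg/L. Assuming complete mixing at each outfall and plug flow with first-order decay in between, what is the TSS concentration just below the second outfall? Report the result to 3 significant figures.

Mass balance: C = (0.2160·14.00 + 0.03200·119.0) / 0.2480 = 6.832/0.2480 = 27.55 mg/L; combined flow 0.2480 m³/s.
Travel time t = 25.7·1000 / 0.84 = 30600 s = 8.499 h.
9.8%/h lost → k = −ln(1 − 0.098) = 0.1031 h⁻¹.
Decay over the reach: 27.55·exp(−kt) = 27.55·0.4162 = 11.47 mg/L.
At the second outfall, C = (0.2480·11.47 + 0.03950·440.0) / (0.2480 + 0.03950) = 70.34 mg/L.

70.3 mg/L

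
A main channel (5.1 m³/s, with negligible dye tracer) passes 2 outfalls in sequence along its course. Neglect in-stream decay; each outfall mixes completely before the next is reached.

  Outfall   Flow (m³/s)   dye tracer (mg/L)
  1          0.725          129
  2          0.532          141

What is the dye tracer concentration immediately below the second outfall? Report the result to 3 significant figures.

Outfall 1: combined Q = 5.825 m³/s; C = (5.100·0 + 0.7250·129.0)/5.825 = 16.06 mg/L.
Outfall 2: combined Q = 6.357 m³/s; C = (5.825·16.06 + 0.5320·141.0)/6.357 = 26.51 mg/L.

26.5 mg/L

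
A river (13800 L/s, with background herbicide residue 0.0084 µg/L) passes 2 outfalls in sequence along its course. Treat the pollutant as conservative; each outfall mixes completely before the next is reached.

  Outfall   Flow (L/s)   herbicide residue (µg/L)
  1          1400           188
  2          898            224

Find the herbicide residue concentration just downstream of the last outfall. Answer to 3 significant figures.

28.9 µg/L

Outfall 1: combined Q = 15200 L/s; C = (13800·0.008400 + 1400·188.0)/15200 = 17.32 µg/L.
Outfall 2: combined Q = 16100 L/s; C = (15200·17.32 + 898.0·224.0)/16100 = 28.85 µg/L.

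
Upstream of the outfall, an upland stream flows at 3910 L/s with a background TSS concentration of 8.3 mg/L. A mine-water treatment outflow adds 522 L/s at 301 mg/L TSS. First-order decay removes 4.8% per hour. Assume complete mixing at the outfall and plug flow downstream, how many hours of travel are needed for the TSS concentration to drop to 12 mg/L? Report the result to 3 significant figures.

25.8 h

Mass balance: C = (3910·8.300 + 522.0·301.0) / 4432 = 189600/4432 = 42.77 mg/L.
4.8%/h lost → k = −ln(1 − 0.048) = 0.04919 h⁻¹.
42.77·exp(−k·t) = 12 → t = ln(42.77/12)/k = 93020 s = 25.84 h.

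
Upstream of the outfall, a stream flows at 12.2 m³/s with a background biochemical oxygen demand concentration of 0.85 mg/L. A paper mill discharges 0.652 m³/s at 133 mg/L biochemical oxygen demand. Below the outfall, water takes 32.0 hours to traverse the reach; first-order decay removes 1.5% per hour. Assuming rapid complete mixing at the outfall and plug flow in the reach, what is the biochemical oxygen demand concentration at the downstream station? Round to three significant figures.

4.66 mg/L

Flow-weighted average: C = (12.20·0.8500 + 0.6520·133.0) / 12.85 = 97.09/12.85 = 7.554 mg/L.
1.5%/h lost → k = −ln(1 − 0.015) = 0.01511 h⁻¹.
Applying C = C₀e^(−kt): 7.554 × 0.6165 = 4.657 mg/L.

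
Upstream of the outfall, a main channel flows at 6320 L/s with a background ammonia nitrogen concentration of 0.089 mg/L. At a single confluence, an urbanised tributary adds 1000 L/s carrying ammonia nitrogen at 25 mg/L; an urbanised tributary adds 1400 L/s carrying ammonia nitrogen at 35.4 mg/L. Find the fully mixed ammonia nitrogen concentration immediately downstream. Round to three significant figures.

Conservation of mass: C = (6320·0.08900 + 1000·25.00 + 1400·35.40) / 8720 = 75120/8720 = 8.615 mg/L.

8.61 mg/L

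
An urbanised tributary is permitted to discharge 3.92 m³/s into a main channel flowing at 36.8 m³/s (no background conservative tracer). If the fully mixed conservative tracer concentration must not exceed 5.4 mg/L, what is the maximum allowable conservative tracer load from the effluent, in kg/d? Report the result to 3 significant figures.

Mass balance at the limit: 36.80·0 + 3.920·Cₑ = 40.72·5.4 → Cₑ = 56.09 mg/L.
Load = 3.920 m³/s × 56.09 g/m³ × 86 400 s/d = 19000 kg/d.

19000 kg/d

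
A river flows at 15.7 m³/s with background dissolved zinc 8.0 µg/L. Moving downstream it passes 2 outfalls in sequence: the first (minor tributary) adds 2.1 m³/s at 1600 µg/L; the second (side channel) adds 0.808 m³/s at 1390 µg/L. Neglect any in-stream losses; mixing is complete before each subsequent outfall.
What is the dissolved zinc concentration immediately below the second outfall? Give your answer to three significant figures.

248 µg/L

After outfall 1: Q = 15.70 + 2.100 = 17.80 m³/s; C = (15.70·8.000 + 2.100·1600)/17.80 = 195.8 µg/L.
After outfall 2: Q = 17.80 + 0.8080 = 18.61 m³/s; C = (17.80·195.8 + 0.8080·1390)/18.61 = 247.7 µg/L.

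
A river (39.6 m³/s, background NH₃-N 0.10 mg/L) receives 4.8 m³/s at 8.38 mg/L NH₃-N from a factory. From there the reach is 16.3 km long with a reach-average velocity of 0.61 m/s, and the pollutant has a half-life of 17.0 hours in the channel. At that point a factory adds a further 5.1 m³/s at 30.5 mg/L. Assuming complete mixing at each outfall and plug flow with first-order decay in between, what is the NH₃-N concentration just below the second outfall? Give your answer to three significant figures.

Conservation of mass: C = (39.60·0.1000 + 4.800·8.380) / 44.40 = 44.18/44.40 = 0.9951 mg/L; combined flow 44.40 m³/s.
Travel time t = 16.3·1000 / 0.61 = 26720 s = 7.423 h.
Half-life 17.0 h → k = ln 2 / 17.0 = 0.04077 h⁻¹ = 0.9786 d⁻¹.
Applying C = C₀e^(−kt): 0.9951 × 0.7389 = 0.7353 mg/L.
Second outfall: C = (44.40·0.7353 + 5.100·30.50)/49.50 = 3.802 mg/L.

3.80 mg/L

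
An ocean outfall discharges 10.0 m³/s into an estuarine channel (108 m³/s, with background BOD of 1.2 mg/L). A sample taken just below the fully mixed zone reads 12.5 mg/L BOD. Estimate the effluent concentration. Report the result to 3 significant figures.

Mass balance: 108.0·1.200 + 10.00·Cₑ = 118.0·12.50
→ Cₑ = (118.0·12.50 − 108.0·1.200) / 10.00 = 134.5 mg/L.

135 mg/L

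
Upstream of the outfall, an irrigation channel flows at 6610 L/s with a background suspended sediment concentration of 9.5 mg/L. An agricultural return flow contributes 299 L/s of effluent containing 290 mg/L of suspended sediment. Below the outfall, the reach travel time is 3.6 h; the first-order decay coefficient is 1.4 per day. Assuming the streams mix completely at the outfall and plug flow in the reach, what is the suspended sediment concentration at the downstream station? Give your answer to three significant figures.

Mass balance: C = (6610·9.500 + 299.0·290.0) / 6909 = 149500/6909 = 21.64 mg/L.
After decay, C = 21.64 × e^(−kt) = 21.64 × 0.8106 = 17.54 mg/L.

17.5 mg/L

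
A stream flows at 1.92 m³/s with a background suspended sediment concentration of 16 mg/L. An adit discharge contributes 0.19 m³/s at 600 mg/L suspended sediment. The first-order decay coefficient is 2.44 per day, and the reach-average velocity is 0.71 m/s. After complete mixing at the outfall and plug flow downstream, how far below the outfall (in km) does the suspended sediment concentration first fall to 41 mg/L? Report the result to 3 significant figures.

12.9 km

Conservation of mass: C = (1.920·16.00 + 0.1900·600.0) / 2.110 = 144.7/2.110 = 68.59 mg/L.
Set 68.59·exp(−k·t) = 41 → t = ln(68.59/41)/k = 18220 s = 5.061 h.
Distance = v·t = 0.71·18220 = 12940 m = 12.94 km.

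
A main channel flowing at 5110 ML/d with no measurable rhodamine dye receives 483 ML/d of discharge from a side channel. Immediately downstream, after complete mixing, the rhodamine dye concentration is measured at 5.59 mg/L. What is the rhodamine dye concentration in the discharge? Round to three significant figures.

64.7 mg/L

Mass balance: 5110·0 + 483.0·Cₑ = 5593·5.590
→ Cₑ = (5593·5.590 − 5110·0) / 483.0 = 64.73 mg/L.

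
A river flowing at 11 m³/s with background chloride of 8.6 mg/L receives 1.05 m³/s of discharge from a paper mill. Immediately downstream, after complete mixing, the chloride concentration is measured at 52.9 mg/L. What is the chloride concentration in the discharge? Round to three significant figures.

Mass balance: 11.00·8.600 + 1.050·Cₑ = 12.05·52.90
→ Cₑ = (12.05·52.90 − 11.00·8.600) / 1.050 = 517.0 mg/L.

517 mg/L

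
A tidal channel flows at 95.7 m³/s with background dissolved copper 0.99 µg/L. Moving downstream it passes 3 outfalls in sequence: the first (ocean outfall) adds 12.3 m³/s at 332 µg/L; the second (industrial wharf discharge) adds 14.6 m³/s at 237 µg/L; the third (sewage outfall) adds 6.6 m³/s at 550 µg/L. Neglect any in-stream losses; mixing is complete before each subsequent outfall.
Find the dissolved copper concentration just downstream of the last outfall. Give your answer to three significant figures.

87.2 µg/L

Outfall 1: combined Q = 108.0 m³/s; C = (95.70·0.9900 + 12.30·332.0)/108.0 = 38.69 µg/L.
Outfall 2: combined Q = 122.6 m³/s; C = (108.0·38.69 + 14.60·237.0)/122.6 = 62.30 µg/L.
Outfall 3: combined Q = 129.2 m³/s; C = (122.6·62.30 + 6.600·550.0)/129.2 = 87.22 µg/L.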